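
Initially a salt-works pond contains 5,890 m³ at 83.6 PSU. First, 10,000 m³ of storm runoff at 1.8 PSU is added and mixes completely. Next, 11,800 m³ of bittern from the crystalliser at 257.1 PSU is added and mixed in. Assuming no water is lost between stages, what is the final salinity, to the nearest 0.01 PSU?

128.00 PSU

Total salt / total volume:
Initial salt = 5,890×83.6 = 492,404
After stage 1: salt = 492,404 + 10,000×1.8 = 510,404; volume = 15,890 m³; S = 32.121 PSU
After stage 2: salt = 510,404 + 11,800×257.1 = 3,544,184; volume = 27,690 m³
S = 3,544,184 / 27,690 = 127.9951 PSU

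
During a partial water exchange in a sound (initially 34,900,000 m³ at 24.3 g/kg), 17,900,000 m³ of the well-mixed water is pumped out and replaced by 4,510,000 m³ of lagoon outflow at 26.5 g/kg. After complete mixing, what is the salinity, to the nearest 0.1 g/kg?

24.8 g/kg

Remaining after removal: 17,000,000 m³ at 24.3 g/kg (salt = 413,100,000)
After addition: salt = 413,100,000 + 4,510,000×26.5 = 532,615,000; volume = 21,510,000 m³
S = 532,615,000 / 21,510,000 = 24.7613 g/kg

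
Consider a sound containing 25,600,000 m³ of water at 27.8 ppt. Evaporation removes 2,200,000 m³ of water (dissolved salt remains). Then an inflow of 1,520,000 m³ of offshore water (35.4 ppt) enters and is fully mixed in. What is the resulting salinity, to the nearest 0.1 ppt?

30.7 ppt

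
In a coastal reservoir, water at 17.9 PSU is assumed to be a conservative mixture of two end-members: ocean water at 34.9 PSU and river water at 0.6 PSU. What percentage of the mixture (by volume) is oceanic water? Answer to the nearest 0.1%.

Let g be the oceanic fraction. Salt balance per unit volume:
g×34.9 + (1−g)×0.6 = 17.9
g = (17.9 − 0.6) / (34.9 − 0.6) = 17.3/34.3 = 0.5044

50.4%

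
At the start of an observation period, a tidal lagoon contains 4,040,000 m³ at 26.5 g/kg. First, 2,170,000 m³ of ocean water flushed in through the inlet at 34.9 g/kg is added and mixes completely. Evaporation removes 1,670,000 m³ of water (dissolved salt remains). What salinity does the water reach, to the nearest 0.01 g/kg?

After mixing: salt = 4,040,000×26.5 + 2,170,000×34.9 = 182,793,000; volume = 6,210,000 m³
After evaporation: salt unchanged = 182,793,000; volume = 6,210,000 − 1,670,000 = 4,540,000 m³
S = 182,793,000 / 4,540,000 = 40.2628 g/kg

40.26 g/kg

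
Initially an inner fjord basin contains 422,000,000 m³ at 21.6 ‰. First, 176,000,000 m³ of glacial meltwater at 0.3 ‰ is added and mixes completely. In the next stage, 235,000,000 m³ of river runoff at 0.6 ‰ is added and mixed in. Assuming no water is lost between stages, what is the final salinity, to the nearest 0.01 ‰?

11.18 ‰

Total salt / total volume:
Initial salt = 422,000,000×21.6 = 9,115,200,000
After stage 1: salt = 9,115,200,000 + 176,000,000×0.3 = 9,168,000,000; volume = 598,000,000 m³; S = 15.331 ‰
After stage 2: salt = 9,168,000,000 + 235,000,000×0.6 = 9,309,000,000; volume = 833,000,000 m³
S = 9,309,000,000 / 833,000,000 = 11.1753 ‰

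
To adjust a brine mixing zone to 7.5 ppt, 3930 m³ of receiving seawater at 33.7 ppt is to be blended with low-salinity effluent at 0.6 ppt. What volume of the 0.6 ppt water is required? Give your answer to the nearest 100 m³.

Salt balance: 3,930×33.7 + V×0.6 = (3,930+V)×7.5
132,441 + 0.6V = 29,475 + 7.5V
102,966 = 6.9V
V = 14,922.61 m³

14900 m³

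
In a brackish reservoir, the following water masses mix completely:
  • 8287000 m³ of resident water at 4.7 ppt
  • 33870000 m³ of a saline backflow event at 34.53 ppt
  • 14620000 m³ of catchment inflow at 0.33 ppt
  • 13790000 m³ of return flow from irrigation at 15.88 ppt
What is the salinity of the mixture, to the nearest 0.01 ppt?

20.30 ppt

Salt balance:
salt = 8,287,000×4.7 + 33,870,000×34.53 + 14,620,000×0.33 + 13,790,000×15.88 = 38,948,900 + 1,169,531,100 + 4,824,600 + 218,985,200 = 1,432,289,800
volume = 8,287,000 + 33,870,000 + 14,620,000 + 13,790,000 = 70,567,000 m³
S = 1,432,289,800 / 70,567,000 = 20.2969 ppt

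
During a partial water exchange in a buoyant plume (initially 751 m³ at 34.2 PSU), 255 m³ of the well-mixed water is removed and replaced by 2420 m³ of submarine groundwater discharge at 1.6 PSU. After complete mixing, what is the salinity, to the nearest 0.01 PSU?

7.15 PSU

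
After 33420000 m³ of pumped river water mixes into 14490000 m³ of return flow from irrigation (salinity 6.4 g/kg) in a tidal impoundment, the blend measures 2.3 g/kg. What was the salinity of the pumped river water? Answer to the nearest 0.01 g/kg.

0.52 g/kg

Salt balance: 14,490,000×6.4 + 33,420,000×S = 47,910,000×2.3
92,736,000 + 33,420,000·S = 110,193,000
S = (110,193,000 − 92,736,000) / 33,420,000 = 0.5224 g/kg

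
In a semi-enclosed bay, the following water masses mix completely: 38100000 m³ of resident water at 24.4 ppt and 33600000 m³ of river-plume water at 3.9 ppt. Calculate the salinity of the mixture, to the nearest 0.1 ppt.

14.8 ppt

Mass of salt is conserved:
salt = 38,100,000×24.4 + 33,600,000×3.9 = 929,640,000 + 131,040,000 = 1,060,680,000
volume = 38,100,000 + 33,600,000 = 71,700,000 m³
S = 1,060,680,000 / 71,700,000 = 14.793 ppt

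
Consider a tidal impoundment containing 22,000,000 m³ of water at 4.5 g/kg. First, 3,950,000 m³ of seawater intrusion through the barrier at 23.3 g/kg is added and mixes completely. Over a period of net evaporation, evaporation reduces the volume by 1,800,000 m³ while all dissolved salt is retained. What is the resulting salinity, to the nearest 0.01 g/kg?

After mixing: salt = 22,000,000×4.5 + 3,950,000×23.3 = 191,035,000; volume = 25,950,000 m³
After evaporation: salt unchanged = 191,035,000; volume = 25,950,000 − 1,800,000 = 24,150,000 m³
S = 191,035,000 / 24,150,000 = 7.9104 g/kg

7.91 g/kg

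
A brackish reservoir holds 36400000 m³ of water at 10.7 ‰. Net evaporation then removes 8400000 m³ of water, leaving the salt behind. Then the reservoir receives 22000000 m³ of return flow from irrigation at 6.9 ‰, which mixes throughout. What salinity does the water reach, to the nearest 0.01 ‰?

10.83 ‰

After evaporation: salt = 36,400,000×10.7 = 389,480,000; volume = 36,400,000 − 8,400,000 = 28,000,000 m³
After mixing: salt = 389,480,000 + 22,000,000×6.9 = 541,280,000; volume = 28,000,000 + 22,000,000 = 50,000,000 m³
S = 541,280,000 / 50,000,000 = 10.8256 ‰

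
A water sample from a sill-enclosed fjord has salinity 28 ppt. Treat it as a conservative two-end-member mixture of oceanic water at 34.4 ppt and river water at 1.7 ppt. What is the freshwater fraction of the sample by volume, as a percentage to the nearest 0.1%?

19.6%

Let f be the freshwater fraction. Salt balance per unit volume:
f×1.7 + (1−f)×34.4 = 28
f = (34.4 − 28) / (34.4 − 1.7) = 6.4/32.7 = 0.1957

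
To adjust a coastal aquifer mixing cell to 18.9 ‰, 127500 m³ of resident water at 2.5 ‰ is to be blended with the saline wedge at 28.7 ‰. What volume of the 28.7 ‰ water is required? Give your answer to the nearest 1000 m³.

Salt balance: 127,500×2.5 + V×28.7 = (127,500+V)×18.9
318,750 + 28.7V = 2,409,750 + 18.9V
2,091,000 = 9.8V
V = 213,367.35 m³

213000 m³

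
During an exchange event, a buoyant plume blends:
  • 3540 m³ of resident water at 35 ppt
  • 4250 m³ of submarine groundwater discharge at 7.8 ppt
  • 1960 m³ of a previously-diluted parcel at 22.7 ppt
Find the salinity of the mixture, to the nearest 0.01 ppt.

20.67 ppt

By conservation of dissolved salt,
salt = 3,540×35 + 4,250×7.8 + 1,960×22.7 = 123,900 + 33,150 + 44,492 = 201,542
volume = 3,540 + 4,250 + 1,960 = 9,750 m³
S = 201,542 / 9,750 = 20.671 ppt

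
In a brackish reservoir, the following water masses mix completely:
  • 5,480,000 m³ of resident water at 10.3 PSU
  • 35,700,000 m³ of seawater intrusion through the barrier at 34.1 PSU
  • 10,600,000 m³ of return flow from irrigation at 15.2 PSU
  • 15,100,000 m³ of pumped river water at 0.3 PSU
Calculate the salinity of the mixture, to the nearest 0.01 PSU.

By conservation of dissolved salt,
salt = 5,480,000×10.3 + 35,700,000×34.1 + 10,600,000×15.2 + 15,100,000×0.3 = 56,444,000 + 1,217,370,000 + 161,120,000 + 4,530,000 = 1,439,464,000
volume = 5,480,000 + 35,700,000 + 10,600,000 + 15,100,000 = 66,880,000 m³
S = 1,439,464,000 / 66,880,000 = 21.5231 PSU

21.52 PSU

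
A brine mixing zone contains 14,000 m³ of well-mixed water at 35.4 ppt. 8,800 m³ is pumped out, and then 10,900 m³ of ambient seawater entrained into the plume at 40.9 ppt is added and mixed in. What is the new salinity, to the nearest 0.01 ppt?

39.12 ppt

Remaining after removal: 5,200 m³ at 35.4 ppt (salt = 184,080)
After addition: salt = 184,080 + 10,900×40.9 = 629,890; volume = 16,100 m³
S = 629,890 / 16,100 = 39.1236 ppt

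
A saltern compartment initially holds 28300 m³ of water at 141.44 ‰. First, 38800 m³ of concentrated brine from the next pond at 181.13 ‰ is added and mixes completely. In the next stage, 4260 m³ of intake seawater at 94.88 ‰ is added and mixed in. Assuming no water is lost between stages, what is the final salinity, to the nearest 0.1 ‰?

Weighted by volume,
Initial salt = 28,300×141.44 = 4,002,752
After stage 1: salt = 4,002,752 + 38,800×181.13 = 11,030,596; volume = 67,100 m³; S = 164.39 ‰
After stage 2: salt = 11,030,596 + 4,260×94.88 = 11,434,784.8; volume = 71,360 m³
S = 11,434,784.8 / 71,360 = 160.2408 ‰

160.2 ‰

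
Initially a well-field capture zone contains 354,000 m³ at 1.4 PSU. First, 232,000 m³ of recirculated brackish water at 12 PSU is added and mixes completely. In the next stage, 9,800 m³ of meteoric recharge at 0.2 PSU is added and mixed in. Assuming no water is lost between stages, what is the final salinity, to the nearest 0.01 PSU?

Salt balance:
Initial salt = 354,000×1.4 = 495,600
After stage 1: salt = 495,600 + 232,000×12 = 3,279,600; volume = 586,000 m³; S = 5.597 PSU
After stage 2: salt = 3,279,600 + 9,800×0.2 = 3,281,560; volume = 595,800 m³
S = 3,281,560 / 595,800 = 5.5078 PSU

5.51 PSU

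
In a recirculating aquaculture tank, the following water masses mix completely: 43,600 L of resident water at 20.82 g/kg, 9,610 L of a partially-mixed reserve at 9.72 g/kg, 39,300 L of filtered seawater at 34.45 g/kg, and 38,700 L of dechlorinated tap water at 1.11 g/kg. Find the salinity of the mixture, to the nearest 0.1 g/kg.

18.3 g/kg

Conserving salt mass:
salt = 43,600×20.82 + 9,610×9.72 + 39,300×34.45 + 38,700×1.11 = 907,752 + 93,409.2 + 1,353,885 + 42,957 = 2,398,003.2
volume = 43,600 + 9,610 + 39,300 + 38,700 = 131,210 L
S = 2,398,003.2 / 131,210 = 18.276 g/kg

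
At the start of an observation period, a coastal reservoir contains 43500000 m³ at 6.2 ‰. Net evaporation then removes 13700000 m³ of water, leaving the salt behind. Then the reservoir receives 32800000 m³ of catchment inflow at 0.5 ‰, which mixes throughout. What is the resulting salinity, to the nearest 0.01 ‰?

4.57 ‰

After evaporation: salt = 43,500,000×6.2 = 269,700,000; volume = 43,500,000 − 13,700,000 = 29,800,000 m³
After mixing: salt = 269,700,000 + 32,800,000×0.5 = 286,100,000; volume = 29,800,000 + 32,800,000 = 62,600,000 m³
S = 286,100,000 / 62,600,000 = 4.5703 ‰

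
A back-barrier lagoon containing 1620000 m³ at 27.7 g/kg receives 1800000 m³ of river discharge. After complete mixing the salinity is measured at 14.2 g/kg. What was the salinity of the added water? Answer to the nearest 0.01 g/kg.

Salt balance: 1,620,000×27.7 + 1,800,000×S = 3,420,000×14.2
44,874,000 + 1,800,000·S = 48,564,000
S = (48,564,000 − 44,874,000) / 1,800,000 = 2.05 g/kg

2.05 g/kg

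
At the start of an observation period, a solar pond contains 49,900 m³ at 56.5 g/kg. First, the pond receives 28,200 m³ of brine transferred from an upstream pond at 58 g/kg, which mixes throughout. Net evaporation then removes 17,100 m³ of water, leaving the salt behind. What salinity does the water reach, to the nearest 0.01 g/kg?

73.03 g/kg

After mixing: salt = 49,900×56.5 + 28,200×58 = 4,454,950; volume = 78,100 m³
After evaporation: salt unchanged = 4,454,950; volume = 78,100 − 17,100 = 61,000 m³
S = 4,454,950 / 61,000 = 73.032 g/kg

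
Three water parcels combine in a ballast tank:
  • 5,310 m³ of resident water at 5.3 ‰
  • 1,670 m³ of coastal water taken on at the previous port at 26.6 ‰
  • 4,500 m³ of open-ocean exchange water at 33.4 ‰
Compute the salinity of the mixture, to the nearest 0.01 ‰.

By conservation of dissolved salt,
salt = 5,310×5.3 + 1,670×26.6 + 4,500×33.4 = 28,143 + 44,422 + 150,300 = 222,865
volume = 5,310 + 1,670 + 4,500 = 11,480 m³
S = 222,865 / 11,480 = 19.4133 ‰

19.41 ‰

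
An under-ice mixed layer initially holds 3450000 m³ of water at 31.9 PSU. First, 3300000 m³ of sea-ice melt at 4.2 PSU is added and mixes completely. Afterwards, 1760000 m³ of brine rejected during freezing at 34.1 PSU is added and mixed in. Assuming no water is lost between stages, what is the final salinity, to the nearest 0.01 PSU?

Weighted by volume,
Initial salt = 3,450,000×31.9 = 110,055,000
After stage 1: salt = 110,055,000 + 3,300,000×4.2 = 123,915,000; volume = 6,750,000 m³; S = 18.358 PSU
After stage 2: salt = 123,915,000 + 1,760,000×34.1 = 183,931,000; volume = 8,510,000 m³
S = 183,931,000 / 8,510,000 = 21.6135 PSU

21.61 PSU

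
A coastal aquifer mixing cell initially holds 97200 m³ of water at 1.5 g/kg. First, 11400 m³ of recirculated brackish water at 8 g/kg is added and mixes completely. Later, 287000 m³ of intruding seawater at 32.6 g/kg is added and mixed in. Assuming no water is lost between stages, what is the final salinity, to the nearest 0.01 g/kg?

Conserving salt mass:
Initial salt = 97,200×1.5 = 145,800
After stage 1: salt = 145,800 + 11,400×8 = 237,000; volume = 108,600 m³; S = 2.182 g/kg
After stage 2: salt = 237,000 + 287,000×32.6 = 9,593,200; volume = 395,600 m³
S = 9,593,200 / 395,600 = 24.2497 g/kg

24.25 g/kg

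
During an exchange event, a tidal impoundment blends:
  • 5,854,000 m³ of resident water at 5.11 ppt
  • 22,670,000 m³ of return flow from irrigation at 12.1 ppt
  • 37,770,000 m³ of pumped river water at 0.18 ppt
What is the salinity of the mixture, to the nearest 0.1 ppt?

4.7 ppt

Total salt / total volume:
salt = 5,854,000×5.11 + 22,670,000×12.1 + 37,770,000×0.18 = 29,913,940 + 274,307,000 + 6,798,600 = 311,019,540
volume = 5,854,000 + 22,670,000 + 37,770,000 = 66,294,000 m³
S = 311,019,540 / 66,294,000 = 4.692 ppt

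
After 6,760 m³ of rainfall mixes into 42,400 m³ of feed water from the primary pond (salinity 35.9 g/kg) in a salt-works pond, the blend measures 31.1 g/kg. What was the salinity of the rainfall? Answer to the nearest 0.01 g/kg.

0.99 g/kg

Salt balance: 42,400×35.9 + 6,760×S = 49,160×31.1
1,522,160 + 6,760·S = 1,528,876
S = (1,528,876 − 1,522,160) / 6,760 = 0.9935 g/kg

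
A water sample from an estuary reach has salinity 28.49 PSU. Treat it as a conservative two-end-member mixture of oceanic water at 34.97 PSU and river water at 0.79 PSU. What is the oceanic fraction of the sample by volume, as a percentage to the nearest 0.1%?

81.0%

Let g be the oceanic fraction. Salt balance per unit volume:
g×34.97 + (1−g)×0.79 = 28.49
g = (28.49 − 0.79) / (34.97 − 0.79) = 27.7/34.18 = 0.8104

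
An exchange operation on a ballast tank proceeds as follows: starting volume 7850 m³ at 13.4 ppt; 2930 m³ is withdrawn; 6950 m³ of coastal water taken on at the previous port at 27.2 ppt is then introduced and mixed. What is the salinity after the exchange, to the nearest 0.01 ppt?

Remaining after removal: 4,920 m³ at 13.4 ppt (salt = 65,928)
After addition: salt = 65,928 + 6,950×27.2 = 254,968; volume = 11,870 m³
S = 254,968 / 11,870 = 21.48 ppt

21.48 ppt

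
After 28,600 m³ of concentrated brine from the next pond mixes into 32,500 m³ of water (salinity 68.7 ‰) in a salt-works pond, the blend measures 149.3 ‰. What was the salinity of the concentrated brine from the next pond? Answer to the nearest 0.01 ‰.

Salt balance: 32,500×68.7 + 28,600×S = 61,100×149.3
2,232,750 + 28,600·S = 9,122,230
S = (9,122,230 − 2,232,750) / 28,600 = 240.8909 ‰

240.89 ‰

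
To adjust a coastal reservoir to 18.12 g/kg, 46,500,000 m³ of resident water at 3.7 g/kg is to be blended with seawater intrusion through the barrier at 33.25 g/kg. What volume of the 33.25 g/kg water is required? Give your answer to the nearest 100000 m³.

44300000 m³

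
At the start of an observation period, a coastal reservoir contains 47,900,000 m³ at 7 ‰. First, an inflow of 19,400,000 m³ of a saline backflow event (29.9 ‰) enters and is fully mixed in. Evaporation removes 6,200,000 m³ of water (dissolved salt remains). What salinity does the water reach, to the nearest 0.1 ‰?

15.0 ‰

After mixing: salt = 47,900,000×7 + 19,400,000×29.9 = 915,360,000; volume = 67,300,000 m³
After evaporation: salt unchanged = 915,360,000; volume = 67,300,000 − 6,200,000 = 61,100,000 m³
S = 915,360,000 / 61,100,000 = 14.9813 ‰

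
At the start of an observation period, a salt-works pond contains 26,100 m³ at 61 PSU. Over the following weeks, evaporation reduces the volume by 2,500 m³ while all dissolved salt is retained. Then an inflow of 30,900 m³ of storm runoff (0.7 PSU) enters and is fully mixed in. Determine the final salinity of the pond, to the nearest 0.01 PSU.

29.61 PSU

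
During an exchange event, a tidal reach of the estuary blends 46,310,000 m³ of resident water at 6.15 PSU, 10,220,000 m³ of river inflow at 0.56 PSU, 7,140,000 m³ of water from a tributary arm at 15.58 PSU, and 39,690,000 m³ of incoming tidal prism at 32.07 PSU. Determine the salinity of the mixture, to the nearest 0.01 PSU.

16.20 PSU

Total salt / total volume:
salt = 46,310,000×6.15 + 10,220,000×0.56 + 7,140,000×15.58 + 39,690,000×32.07 = 284,806,500 + 5,723,200 + 111,241,200 + 1,272,858,300 = 1,674,629,200
volume = 46,310,000 + 10,220,000 + 7,140,000 + 39,690,000 = 103,360,000 m³
S = 1,674,629,200 / 103,360,000 = 16.2019 PSU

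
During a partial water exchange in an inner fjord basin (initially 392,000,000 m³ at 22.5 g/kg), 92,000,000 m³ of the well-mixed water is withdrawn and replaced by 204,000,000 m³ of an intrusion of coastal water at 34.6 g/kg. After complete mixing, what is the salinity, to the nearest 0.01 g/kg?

Remaining after removal: 300,000,000 m³ at 22.5 g/kg (salt = 6,750,000,000)
After addition: salt = 6,750,000,000 + 204,000,000×34.6 = 13,808,400,000; volume = 504,000,000 m³
S = 13,808,400,000 / 504,000,000 = 27.3976 g/kg

27.40 g/kg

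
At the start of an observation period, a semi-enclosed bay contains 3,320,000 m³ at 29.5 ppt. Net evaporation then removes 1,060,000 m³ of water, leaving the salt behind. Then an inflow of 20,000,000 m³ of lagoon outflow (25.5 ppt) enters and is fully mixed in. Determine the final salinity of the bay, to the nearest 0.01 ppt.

After evaporation: salt = 3,320,000×29.5 = 97,940,000; volume = 3,320,000 − 1,060,000 = 2,260,000 m³
After mixing: salt = 97,940,000 + 20,000,000×25.5 = 607,940,000; volume = 2,260,000 + 20,000,000 = 22,260,000 m³
S = 607,940,000 / 22,260,000 = 27.3109 ppt

27.31 ppt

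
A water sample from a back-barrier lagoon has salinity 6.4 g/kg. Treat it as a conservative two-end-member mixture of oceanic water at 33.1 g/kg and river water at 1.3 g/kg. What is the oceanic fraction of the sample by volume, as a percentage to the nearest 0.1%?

Let g be the oceanic fraction. Salt balance per unit volume:
g×33.1 + (1−g)×1.3 = 6.4
g = (6.4 − 1.3) / (33.1 − 1.3) = 5.1/31.8 = 0.1604

16.0%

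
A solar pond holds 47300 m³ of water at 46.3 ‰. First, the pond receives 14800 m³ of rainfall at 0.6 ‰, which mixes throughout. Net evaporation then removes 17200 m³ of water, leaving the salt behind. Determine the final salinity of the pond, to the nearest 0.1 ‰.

After mixing: salt = 47,300×46.3 + 14,800×0.6 = 2,198,870; volume = 62,100 m³
After evaporation: salt unchanged = 2,198,870; volume = 62,100 − 17,200 = 44,900 m³
S = 2,198,870 / 44,900 = 48.9726 ‰

49.0 ‰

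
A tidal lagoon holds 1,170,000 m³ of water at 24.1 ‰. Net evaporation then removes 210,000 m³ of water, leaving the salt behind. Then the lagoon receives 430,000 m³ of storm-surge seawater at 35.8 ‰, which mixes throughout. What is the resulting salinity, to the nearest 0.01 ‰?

After evaporation: salt = 1,170,000×24.1 = 28,197,000; volume = 1,170,000 − 210,000 = 960,000 m³
After mixing: salt = 28,197,000 + 430,000×35.8 = 43,591,000; volume = 960,000 + 430,000 = 1,390,000 m³
S = 43,591,000 / 1,390,000 = 31.3604 ‰

31.36 ‰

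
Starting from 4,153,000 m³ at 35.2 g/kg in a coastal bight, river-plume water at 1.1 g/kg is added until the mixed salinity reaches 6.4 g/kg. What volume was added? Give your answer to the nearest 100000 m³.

22600000 m³

Salt balance: 4,153,000×35.2 + V×1.1 = (4,153,000+V)×6.4
146,185,600 + 1.1V = 26,579,200 + 6.4V
119,606,400 = 5.3V
V = 22,567,245.28 m³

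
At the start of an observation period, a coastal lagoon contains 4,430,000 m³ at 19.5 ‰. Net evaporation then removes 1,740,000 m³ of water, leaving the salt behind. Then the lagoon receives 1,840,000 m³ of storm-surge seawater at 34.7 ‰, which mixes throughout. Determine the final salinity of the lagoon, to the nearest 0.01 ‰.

33.16 ‰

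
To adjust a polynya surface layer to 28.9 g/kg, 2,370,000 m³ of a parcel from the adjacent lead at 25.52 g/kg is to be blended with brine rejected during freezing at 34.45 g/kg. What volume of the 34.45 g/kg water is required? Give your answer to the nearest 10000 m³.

Salt balance: 2,370,000×25.52 + V×34.45 = (2,370,000+V)×28.9
60,482,400 + 34.45V = 68,493,000 + 28.9V
8,010,600 = 5.55V
V = 1,443,351.35 m³

1440000 m³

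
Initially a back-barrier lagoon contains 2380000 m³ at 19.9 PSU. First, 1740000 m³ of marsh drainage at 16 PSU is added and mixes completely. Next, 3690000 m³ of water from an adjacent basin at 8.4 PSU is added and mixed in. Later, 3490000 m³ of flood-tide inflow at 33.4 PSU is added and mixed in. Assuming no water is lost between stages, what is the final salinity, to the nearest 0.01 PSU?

19.71 PSU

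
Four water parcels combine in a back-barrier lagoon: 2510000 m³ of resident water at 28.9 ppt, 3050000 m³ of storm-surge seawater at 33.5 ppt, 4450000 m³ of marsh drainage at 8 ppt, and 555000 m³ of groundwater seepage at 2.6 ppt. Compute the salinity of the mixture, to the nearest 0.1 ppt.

Mass of salt is conserved:
salt = 2,510,000×28.9 + 3,050,000×33.5 + 4,450,000×8 + 555,000×2.6 = 72,539,000 + 102,175,000 + 35,600,000 + 1,443,000 = 211,757,000
volume = 2,510,000 + 3,050,000 + 4,450,000 + 555,000 = 10,565,000 m³
S = 211,757,000 / 10,565,000 = 20.043 ppt

20.0 ppt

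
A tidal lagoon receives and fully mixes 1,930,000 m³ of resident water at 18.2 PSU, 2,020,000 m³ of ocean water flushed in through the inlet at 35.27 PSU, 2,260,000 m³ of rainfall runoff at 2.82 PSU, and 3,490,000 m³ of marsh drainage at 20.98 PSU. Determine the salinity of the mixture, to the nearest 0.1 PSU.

Total salt / total volume:
salt = 1,930,000×18.2 + 2,020,000×35.27 + 2,260,000×2.82 + 3,490,000×20.98 = 35,126,000 + 71,245,400 + 6,373,200 + 73,220,200 = 185,964,800
volume = 1,930,000 + 2,020,000 + 2,260,000 + 3,490,000 = 9,700,000 m³
S = 185,964,800 / 9,700,000 = 19.172 PSU

19.2 PSU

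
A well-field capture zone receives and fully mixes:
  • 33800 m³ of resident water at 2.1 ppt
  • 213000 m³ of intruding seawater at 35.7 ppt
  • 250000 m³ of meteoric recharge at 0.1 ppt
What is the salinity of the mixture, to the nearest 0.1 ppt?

15.5 ppt

Weighted by volume,
salt = 33,800×2.1 + 213,000×35.7 + 250,000×0.1 = 70,980 + 7,604,100 + 25,000 = 7,700,080
volume = 33,800 + 213,000 + 250,000 = 496,800 m³
S = 7,700,080 / 496,800 = 15.499 ppt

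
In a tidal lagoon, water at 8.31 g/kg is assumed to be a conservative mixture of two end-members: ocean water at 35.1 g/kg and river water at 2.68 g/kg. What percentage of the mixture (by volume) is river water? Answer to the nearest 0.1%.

82.6%

Let f be the freshwater fraction. Salt balance per unit volume:
f×2.68 + (1−f)×35.1 = 8.31
f = (35.1 − 8.31) / (35.1 − 2.68) = 26.79/32.42 = 0.8263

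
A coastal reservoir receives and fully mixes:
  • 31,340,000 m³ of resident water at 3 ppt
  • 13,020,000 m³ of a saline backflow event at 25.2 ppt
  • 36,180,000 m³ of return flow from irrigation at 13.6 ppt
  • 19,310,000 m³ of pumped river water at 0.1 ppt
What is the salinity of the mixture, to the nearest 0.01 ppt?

By conservation of dissolved salt,
salt = 31,340,000×3 + 13,020,000×25.2 + 36,180,000×13.6 + 19,310,000×0.1 = 94,020,000 + 328,104,000 + 492,048,000 + 1,931,000 = 916,103,000
volume = 31,340,000 + 13,020,000 + 36,180,000 + 19,310,000 = 99,850,000 m³
S = 916,103,000 / 99,850,000 = 9.1748 ppt

9.17 ppt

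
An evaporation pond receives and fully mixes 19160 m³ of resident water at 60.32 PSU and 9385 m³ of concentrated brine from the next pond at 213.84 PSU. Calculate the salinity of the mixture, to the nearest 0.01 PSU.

Salt balance:
salt = 19,160×60.32 + 9,385×213.84 = 1,155,731.2 + 2,006,888.4 = 3,162,619.6
volume = 19,160 + 9,385 = 28,545 m³
S = 3,162,619.6 / 28,545 = 110.7942 PSU

110.79 PSU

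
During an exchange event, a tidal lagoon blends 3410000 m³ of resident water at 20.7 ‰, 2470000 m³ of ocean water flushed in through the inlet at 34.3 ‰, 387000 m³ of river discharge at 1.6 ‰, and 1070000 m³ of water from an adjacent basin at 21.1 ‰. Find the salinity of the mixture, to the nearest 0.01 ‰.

Total salt / total volume:
salt = 3,410,000×20.7 + 2,470,000×34.3 + 387,000×1.6 + 1,070,000×21.1 = 70,587,000 + 84,721,000 + 619,200 + 22,577,000 = 178,504,200
volume = 3,410,000 + 2,470,000 + 387,000 + 1,070,000 = 7,337,000 m³
S = 178,504,200 / 7,337,000 = 24.3293 ‰

24.33 ‰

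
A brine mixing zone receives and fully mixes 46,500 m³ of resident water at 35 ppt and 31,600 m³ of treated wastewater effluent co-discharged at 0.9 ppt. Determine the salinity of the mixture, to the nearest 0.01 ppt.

21.20 ppt

Salt balance:
salt = 46,500×35 + 31,600×0.9 = 1,627,500 + 28,440 = 1,655,940
volume = 46,500 + 31,600 = 78,100 m³
S = 1,655,940 / 78,100 = 21.2028 ppt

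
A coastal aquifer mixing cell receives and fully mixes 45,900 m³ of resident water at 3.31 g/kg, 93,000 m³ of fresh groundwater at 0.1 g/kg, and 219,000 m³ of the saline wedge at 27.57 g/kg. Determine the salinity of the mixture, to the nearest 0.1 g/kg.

Conserving salt mass:
salt = 45,900×3.31 + 93,000×0.1 + 219,000×27.57 = 151,929 + 9,300 + 6,037,830 = 6,199,059
volume = 45,900 + 93,000 + 219,000 = 357,900 m³
S = 6,199,059 / 357,900 = 17.321 g/kg

17.3 g/kg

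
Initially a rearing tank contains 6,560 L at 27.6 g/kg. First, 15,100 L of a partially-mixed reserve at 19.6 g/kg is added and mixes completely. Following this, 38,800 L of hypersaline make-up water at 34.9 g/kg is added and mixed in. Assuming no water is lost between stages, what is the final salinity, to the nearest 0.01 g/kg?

30.29 g/kg

Salt balance:
Initial salt = 6,560×27.6 = 181,056
After stage 1: salt = 181,056 + 15,100×19.6 = 477,016; volume = 21,660 L; S = 22.023 g/kg
After stage 2: salt = 477,016 + 38,800×34.9 = 1,831,136; volume = 60,460 L
S = 1,831,136 / 60,460 = 30.2867 g/kg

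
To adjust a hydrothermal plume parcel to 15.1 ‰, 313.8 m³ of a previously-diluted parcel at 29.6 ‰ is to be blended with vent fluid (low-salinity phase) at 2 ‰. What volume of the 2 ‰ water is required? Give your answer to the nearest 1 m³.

347 m³

Salt balance: 313.8×29.6 + V×2 = (313.8+V)×15.1
9,288.48 + 2V = 4,738.38 + 15.1V
4,550.1 = 13.1V
V = 347.34 m³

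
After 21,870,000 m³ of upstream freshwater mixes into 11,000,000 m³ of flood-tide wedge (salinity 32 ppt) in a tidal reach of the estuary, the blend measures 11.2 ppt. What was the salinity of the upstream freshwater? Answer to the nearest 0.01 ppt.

0.74 ppt

Salt balance: 11,000,000×32 + 21,870,000×S = 32,870,000×11.2
352,000,000 + 21,870,000·S = 368,144,000
S = (368,144,000 − 352,000,000) / 21,870,000 = 0.7382 ppt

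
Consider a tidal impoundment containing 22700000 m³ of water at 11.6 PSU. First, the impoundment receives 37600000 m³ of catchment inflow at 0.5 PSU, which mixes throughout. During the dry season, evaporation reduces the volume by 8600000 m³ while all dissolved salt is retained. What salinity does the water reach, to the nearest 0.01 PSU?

5.46 PSU

After mixing: salt = 22,700,000×11.6 + 37,600,000×0.5 = 282,120,000; volume = 60,300,000 m³
After evaporation: salt unchanged = 282,120,000; volume = 60,300,000 − 8,600,000 = 51,700,000 m³
S = 282,120,000 / 51,700,000 = 5.4569 PSU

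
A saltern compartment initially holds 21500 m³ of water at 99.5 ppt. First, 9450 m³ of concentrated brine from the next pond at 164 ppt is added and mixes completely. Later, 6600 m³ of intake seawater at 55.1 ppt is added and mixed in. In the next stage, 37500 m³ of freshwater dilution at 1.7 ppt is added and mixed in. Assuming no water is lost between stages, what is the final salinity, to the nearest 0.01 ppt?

54.85 ppt

By conservation of dissolved salt,
Initial salt = 21,500×99.5 = 2,139,250
After stage 1: salt = 2,139,250 + 9,450×164 = 3,689,050; volume = 30,950 m³; S = 119.194 ppt
After stage 2: salt = 3,689,050 + 6,600×55.1 = 4,052,710; volume = 37,550 m³; S = 107.928 ppt
After stage 3: salt = 4,052,710 + 37,500×1.7 = 4,116,460; volume = 75,050 m³
S = 4,116,460 / 75,050 = 54.8496 ppt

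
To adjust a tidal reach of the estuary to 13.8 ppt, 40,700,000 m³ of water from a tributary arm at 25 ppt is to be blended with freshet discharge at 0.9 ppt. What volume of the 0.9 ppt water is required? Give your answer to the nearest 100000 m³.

Salt balance: 40,700,000×25 + V×0.9 = (40,700,000+V)×13.8
1,017,500,000 + 0.9V = 561,660,000 + 13.8V
455,840,000 = 12.9V
V = 35,336,434.11 m³

35300000 m³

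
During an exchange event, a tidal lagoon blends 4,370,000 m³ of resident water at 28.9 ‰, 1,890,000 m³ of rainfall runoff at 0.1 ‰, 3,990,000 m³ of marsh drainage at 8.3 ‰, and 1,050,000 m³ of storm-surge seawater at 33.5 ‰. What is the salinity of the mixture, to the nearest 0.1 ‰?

17.2 ‰

Conserving salt mass:
salt = 4,370,000×28.9 + 1,890,000×0.1 + 3,990,000×8.3 + 1,050,000×33.5 = 126,293,000 + 189,000 + 33,117,000 + 35,175,000 = 194,774,000
volume = 4,370,000 + 1,890,000 + 3,990,000 + 1,050,000 = 11,300,000 m³
S = 194,774,000 / 11,300,000 = 17.237 ‰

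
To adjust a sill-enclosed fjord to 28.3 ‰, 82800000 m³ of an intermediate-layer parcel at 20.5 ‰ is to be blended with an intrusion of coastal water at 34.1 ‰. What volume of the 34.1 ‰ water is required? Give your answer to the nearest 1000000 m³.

Salt balance: 82,800,000×20.5 + V×34.1 = (82,800,000+V)×28.3
1,697,400,000 + 34.1V = 2,343,240,000 + 28.3V
645,840,000 = 5.8V
V = 111,351,724.14 m³

111000000 m³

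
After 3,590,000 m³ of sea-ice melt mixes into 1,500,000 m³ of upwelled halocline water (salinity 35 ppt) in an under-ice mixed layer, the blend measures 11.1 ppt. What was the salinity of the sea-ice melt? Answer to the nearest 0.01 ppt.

1.11 ppt

Salt balance: 1,500,000×35 + 3,590,000×S = 5,090,000×11.1
52,500,000 + 3,590,000·S = 56,499,000
S = (56,499,000 − 52,500,000) / 3,590,000 = 1.1139 ppt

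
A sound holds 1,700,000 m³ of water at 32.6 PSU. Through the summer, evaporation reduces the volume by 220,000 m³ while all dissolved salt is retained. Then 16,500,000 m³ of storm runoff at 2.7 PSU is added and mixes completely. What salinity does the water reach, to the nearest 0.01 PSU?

After evaporation: salt = 1,700,000×32.6 = 55,420,000; volume = 1,700,000 − 220,000 = 1,480,000 m³
After mixing: salt = 55,420,000 + 16,500,000×2.7 = 99,970,000; volume = 1,480,000 + 16,500,000 = 17,980,000 m³
S = 99,970,000 / 17,980,000 = 5.5601 PSU

5.56 PSU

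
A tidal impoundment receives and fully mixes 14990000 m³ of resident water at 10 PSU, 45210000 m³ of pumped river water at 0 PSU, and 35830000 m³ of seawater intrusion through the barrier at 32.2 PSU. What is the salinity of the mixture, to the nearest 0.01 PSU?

13.58 PSU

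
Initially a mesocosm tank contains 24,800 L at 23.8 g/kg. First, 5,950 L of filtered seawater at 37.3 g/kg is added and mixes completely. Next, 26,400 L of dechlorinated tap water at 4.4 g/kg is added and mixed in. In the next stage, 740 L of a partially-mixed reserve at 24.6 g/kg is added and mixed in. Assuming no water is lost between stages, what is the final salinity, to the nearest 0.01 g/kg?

By conservation of dissolved salt,
Initial salt = 24,800×23.8 = 590,240
After stage 1: salt = 590,240 + 5,950×37.3 = 812,175; volume = 30,750 L; S = 26.412 g/kg
After stage 2: salt = 812,175 + 26,400×4.4 = 928,335; volume = 57,150 L; S = 16.244 g/kg
After stage 3: salt = 928,335 + 740×24.6 = 946,539; volume = 57,890 L
S = 946,539 / 57,890 = 16.3506 g/kg

16.35 g/kg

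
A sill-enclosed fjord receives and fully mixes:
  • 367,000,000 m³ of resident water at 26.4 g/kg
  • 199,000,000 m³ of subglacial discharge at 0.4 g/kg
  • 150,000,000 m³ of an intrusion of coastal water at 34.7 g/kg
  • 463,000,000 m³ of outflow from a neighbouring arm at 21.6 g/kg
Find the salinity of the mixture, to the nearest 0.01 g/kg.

Conserving salt mass:
salt = 367,000,000×26.4 + 199,000,000×0.4 + 150,000,000×34.7 + 463,000,000×21.6 = 9,688,800,000 + 79,600,000 + 5,205,000,000 + 10,000,800,000 = 24,974,200,000
volume = 367,000,000 + 199,000,000 + 150,000,000 + 463,000,000 = 1,179,000,000 m³
S = 24,974,200,000 / 1,179,000,000 = 21.1825 g/kg

21.18 g/kg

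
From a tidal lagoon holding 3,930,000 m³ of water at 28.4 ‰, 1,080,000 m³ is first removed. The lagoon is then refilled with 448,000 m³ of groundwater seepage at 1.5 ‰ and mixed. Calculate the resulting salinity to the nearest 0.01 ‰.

24.75 ‰

Remaining after removal: 2,850,000 m³ at 28.4 ‰ (salt = 80,940,000)
After addition: salt = 80,940,000 + 448,000×1.5 = 81,612,000; volume = 3,298,000 m³
S = 81,612,000 / 3,298,000 = 24.7459 ‰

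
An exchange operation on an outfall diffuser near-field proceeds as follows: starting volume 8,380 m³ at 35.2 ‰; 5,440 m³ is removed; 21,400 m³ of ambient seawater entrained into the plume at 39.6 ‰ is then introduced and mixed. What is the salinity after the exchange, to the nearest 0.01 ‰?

Remaining after removal: 2,940 m³ at 35.2 ‰ (salt = 103,488)
After addition: salt = 103,488 + 21,400×39.6 = 950,928; volume = 24,340 m³
S = 950,928 / 24,340 = 39.0685 ‰

39.07 ‰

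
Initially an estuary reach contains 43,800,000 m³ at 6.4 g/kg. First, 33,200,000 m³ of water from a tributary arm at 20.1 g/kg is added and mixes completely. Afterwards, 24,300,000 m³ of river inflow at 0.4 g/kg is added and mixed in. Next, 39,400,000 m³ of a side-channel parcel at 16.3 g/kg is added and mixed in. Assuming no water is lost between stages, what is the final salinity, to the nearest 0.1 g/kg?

Mass of salt is conserved:
Initial salt = 43,800,000×6.4 = 280,320,000
After stage 1: salt = 280,320,000 + 33,200,000×20.1 = 947,640,000; volume = 77,000,000 m³; S = 12.307 g/kg
After stage 2: salt = 947,640,000 + 24,300,000×0.4 = 957,360,000; volume = 101,300,000 m³; S = 9.451 g/kg
After stage 3: salt = 957,360,000 + 39,400,000×16.3 = 1,599,580,000; volume = 140,700,000 m³
S = 1,599,580,000 / 140,700,000 = 11.3687 g/kg

11.4 g/kg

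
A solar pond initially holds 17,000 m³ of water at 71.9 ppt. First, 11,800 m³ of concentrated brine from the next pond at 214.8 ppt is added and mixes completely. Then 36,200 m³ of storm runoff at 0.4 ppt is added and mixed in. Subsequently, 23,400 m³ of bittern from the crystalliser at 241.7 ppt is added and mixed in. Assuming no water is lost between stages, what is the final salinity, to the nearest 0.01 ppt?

Weighted by volume,
Initial salt = 17,000×71.9 = 1,222,300
After stage 1: salt = 1,222,300 + 11,800×214.8 = 3,756,940; volume = 28,800 m³; S = 130.449 ppt
After stage 2: salt = 3,756,940 + 36,200×0.4 = 3,771,420; volume = 65,000 m³; S = 58.022 ppt
After stage 3: salt = 3,771,420 + 23,400×241.7 = 9,427,200; volume = 88,400 m³
S = 9,427,200 / 88,400 = 106.6425 ppt

106.64 ppt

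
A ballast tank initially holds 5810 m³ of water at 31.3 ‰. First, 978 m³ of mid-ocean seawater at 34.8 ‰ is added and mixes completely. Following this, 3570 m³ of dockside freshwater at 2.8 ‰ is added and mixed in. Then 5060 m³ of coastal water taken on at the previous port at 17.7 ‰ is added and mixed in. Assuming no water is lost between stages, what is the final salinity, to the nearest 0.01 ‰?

20.46 ‰

Conserving salt mass:
Initial salt = 5,810×31.3 = 181,853
After stage 1: salt = 181,853 + 978×34.8 = 215,887.4; volume = 6,788 m³; S = 31.804 ‰
After stage 2: salt = 215,887.4 + 3,570×2.8 = 225,883.4; volume = 10,358 m³; S = 21.808 ‰
After stage 3: salt = 225,883.4 + 5,060×17.7 = 315,445.4; volume = 15,418 m³
S = 315,445.4 / 15,418 = 20.4596 ‰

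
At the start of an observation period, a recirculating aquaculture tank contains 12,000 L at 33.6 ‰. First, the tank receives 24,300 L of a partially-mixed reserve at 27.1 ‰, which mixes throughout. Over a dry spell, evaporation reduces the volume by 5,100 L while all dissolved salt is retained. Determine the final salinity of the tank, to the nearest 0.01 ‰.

After mixing: salt = 12,000×33.6 + 24,300×27.1 = 1,061,730; volume = 36,300 L
After evaporation: salt unchanged = 1,061,730; volume = 36,300 − 5,100 = 31,200 L
S = 1,061,730 / 31,200 = 34.0298 ‰

34.03 ‰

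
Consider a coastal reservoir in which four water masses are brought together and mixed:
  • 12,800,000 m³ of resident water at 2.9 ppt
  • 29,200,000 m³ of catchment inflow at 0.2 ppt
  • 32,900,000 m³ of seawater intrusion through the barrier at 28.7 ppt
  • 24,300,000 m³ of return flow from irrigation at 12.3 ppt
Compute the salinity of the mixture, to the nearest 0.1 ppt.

Weighted by volume,
salt = 12,800,000×2.9 + 29,200,000×0.2 + 32,900,000×28.7 + 24,300,000×12.3 = 37,120,000 + 5,840,000 + 944,230,000 + 298,890,000 = 1,286,080,000
volume = 12,800,000 + 29,200,000 + 32,900,000 + 24,300,000 = 99,200,000 m³
S = 1,286,080,000 / 99,200,000 = 12.965 ppt

13.0 ppt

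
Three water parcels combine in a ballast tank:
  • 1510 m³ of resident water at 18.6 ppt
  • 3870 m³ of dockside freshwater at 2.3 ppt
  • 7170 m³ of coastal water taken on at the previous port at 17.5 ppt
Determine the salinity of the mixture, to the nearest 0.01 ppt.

Mass of salt is conserved:
salt = 1,510×18.6 + 3,870×2.3 + 7,170×17.5 = 28,086 + 8,901 + 125,475 = 162,462
volume = 1,510 + 3,870 + 7,170 = 12,550 m³
S = 162,462 / 12,550 = 12.9452 ppt

12.95 ppt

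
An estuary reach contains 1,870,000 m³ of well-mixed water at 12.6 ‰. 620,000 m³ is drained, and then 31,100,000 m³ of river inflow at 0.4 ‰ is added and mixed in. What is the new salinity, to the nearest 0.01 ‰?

0.87 ‰

Remaining after removal: 1,250,000 m³ at 12.6 ‰ (salt = 15,750,000)
After addition: salt = 15,750,000 + 31,100,000×0.4 = 28,190,000; volume = 32,350,000 m³
S = 28,190,000 / 32,350,000 = 0.8714 ‰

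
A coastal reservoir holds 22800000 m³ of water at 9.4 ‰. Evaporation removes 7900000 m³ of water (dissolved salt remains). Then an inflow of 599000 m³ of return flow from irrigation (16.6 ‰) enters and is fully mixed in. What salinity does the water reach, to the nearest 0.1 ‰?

14.5 ‰

After evaporation: salt = 22,800,000×9.4 = 214,320,000; volume = 22,800,000 − 7,900,000 = 14,900,000 m³
After mixing: salt = 214,320,000 + 599,000×16.6 = 224,263,400; volume = 14,900,000 + 599,000 = 15,499,000 m³
S = 224,263,400 / 15,499,000 = 14.4695 ‰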